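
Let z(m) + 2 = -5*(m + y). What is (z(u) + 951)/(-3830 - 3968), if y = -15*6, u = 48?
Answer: -1159/7798 ≈ -0.14863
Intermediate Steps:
y = -90
z(m) = 448 - 5*m (z(m) = -2 - 5*(m - 90) = -2 - 5*(-90 + m) = -2 + (450 - 5*m) = 448 - 5*m)
(z(u) + 951)/(-3830 - 3968) = ((448 - 5*48) + 951)/(-3830 - 3968) = ((448 - 240) + 951)/(-7798) = (208 + 951)*(-1/7798) = 1159*(-1/7798) = -1159/7798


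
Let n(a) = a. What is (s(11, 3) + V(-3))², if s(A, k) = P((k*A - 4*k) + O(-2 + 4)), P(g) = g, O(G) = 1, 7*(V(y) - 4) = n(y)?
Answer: 32041/49 ≈ 653.90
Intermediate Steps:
V(y) = 4 + y/7
s(A, k) = 1 - 4*k + A*k (s(A, k) = (k*A - 4*k) + 1 = (A*k - 4*k) + 1 = (-4*k + A*k) + 1 = 1 - 4*k + A*k)
(s(11, 3) + V(-3))² = ((1 - 4*3 + 11*3) + (4 + (⅐)*(-3)))² = ((1 - 12 + 33) + (4 - 3/7))² = (22 + 25/7)² = (179/7)² = 32041/49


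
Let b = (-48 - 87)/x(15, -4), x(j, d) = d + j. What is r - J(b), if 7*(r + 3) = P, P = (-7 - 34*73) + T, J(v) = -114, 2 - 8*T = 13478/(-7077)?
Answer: -12112370/49539 ≈ -244.50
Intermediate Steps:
T = 3454/7077 (T = 1/4 - 6739/(4*(-7077)) = 1/4 - 6739*(-1)/(4*7077) = 1/4 - 1/8*(-13478/7077) = 1/4 + 6739/28308 = 3454/7077 ≈ 0.48806)
b = -135/11 (b = (-48 - 87)/(-4 + 15) = -135/11 ≈ -12.273)
P = -17611199/7077 (P = (-7 - 34*73) + 3454/7077 = (-7 - 2482) + 3454/7077 = -2489 + 3454/7077 = -17611199/7077 ≈ -2488.5)
r = -17759816/49539 (r = -3 + (1/7)*(-17611199/7077) = -3 - 17611199/49539 = -17759816/49539 ≈ -358.50)
r - J(b) = -17759816/49539 - 1*(-114) = -17759816/49539 + 114 = -12112370/49539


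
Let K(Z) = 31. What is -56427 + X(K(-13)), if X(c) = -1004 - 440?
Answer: -57871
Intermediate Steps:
X(c) = -1444
-56427 + X(K(-13)) = -56427 - 1444 = -57871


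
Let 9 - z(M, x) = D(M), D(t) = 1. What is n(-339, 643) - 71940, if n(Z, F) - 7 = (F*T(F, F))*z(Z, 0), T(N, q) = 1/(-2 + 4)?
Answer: -69361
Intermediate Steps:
T(N, q) = ½ (T(N, q) = 1/2 = ½)
z(M, x) = 8 (z(M, x) = 9 - 1*1 = 9 - 1 = 8)
n(Z, F) = 7 + 4*F (n(Z, F) = 7 + (F*(½))*8 = 7 + (F/2)*8 = 7 + 4*F)
n(-339, 643) - 71940 = (7 + 4*643) - 71940 = (7 + 2572) - 71940 = 2579 - 71940 = -69361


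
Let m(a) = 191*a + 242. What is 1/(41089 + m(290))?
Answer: 1/96721 ≈ 1.0339e-5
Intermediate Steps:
m(a) = 242 + 191*a
1/(41089 + m(290)) = 1/(41089 + (242 + 191*290)) = 1/(41089 + (242 + 55390)) = 1/(41089 + 55632) = 1/96721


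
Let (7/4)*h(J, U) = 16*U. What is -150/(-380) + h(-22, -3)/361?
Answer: 1611/5054 ≈ 0.31876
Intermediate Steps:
h(J, U) = 64*U/7 (h(J, U) = 4*(16*U)/7 = 64*U/7)
-150/(-380) + h(-22, -3)/361 = -150/(-380) + ((64/7)*(-3))/361 = -150*(-1/380) - 192/7*1/361 = 15/38 - 192/2527 = 1611/5054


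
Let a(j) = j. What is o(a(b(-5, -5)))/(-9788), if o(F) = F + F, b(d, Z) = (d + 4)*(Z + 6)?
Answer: 1/4894 ≈ 0.00020433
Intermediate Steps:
b(d, Z) = (4 + d)*(6 + Z)
o(F) = 2*F
o(a(b(-5, -5)))/(-9788) = (2*(24 + 4*(-5) + 6*(-5) - 5*(-5)))/(-9788) = (2*(24 - 20 - 30 + 25))*(-1/9788) = (2*(-1))*(-1/9788) = -2*(-1/9788) = 1/4894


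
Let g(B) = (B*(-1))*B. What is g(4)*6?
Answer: -96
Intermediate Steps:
g(B) = -B**2 (g(B) = (-B)*B = -B**2)
g(4)*6 = -1*4**2*6 = -1*16*6 = -16*6 = -96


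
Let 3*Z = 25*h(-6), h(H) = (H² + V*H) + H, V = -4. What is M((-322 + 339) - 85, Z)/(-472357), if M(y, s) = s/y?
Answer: 225/16060138 ≈ 1.4010e-5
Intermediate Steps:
h(H) = H² - 3*H (h(H) = (H² - 4*H) + H = H² - 3*H)
Z = 450 (Z = (25*(-6*(-3 - 6)))/3 = (25*(-6*(-9)))/3 = (25*54)/3 = (⅓)*1350 = 450)
M((-322 + 339) - 85, Z)/(-472357) = (450/((-322 + 339) - 85))/(-472357) = (450/(17 - 85))*(-1/472357) = (450/(-68))*(-1/472357) = (450*(-1/68))*(-1/472357) = -225/34*(-1/472357) = 225/16060138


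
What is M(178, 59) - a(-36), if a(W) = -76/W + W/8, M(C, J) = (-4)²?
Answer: 331/18 ≈ 18.389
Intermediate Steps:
M(C, J) = 16
a(W) = -76/W + W/8 (a(W) = -76/W + W*(⅛) = -76/W + W/8)
M(178, 59) - a(-36) = 16 - (-76/(-36) + (⅛)*(-36)) = 16 - (-76*(-1/36) - 9/2) = 16 - (19/9 - 9/2) = 16 - 1*(-43/18) = 16 + 43/18 = 331/18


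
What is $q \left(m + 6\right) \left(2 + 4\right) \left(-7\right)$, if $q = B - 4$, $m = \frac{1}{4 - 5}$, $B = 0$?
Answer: $840$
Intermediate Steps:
$m = -1$ ($m = \frac{1}{-1} = -1$)
$q = -4$ ($q = 0 - 4 = -4$)
$q \left(m + 6\right) \left(2 + 4\right) \left(-7\right) = - 4 \left(-1 + 6\right) \left(2 + 4\right) \left(-7\right) = - 4 \cdot 5 \cdot 6 \left(-7\right) = \left(-4\right) 30 \left(-7\right) = \left(-120\right) \left(-7\right) = 840$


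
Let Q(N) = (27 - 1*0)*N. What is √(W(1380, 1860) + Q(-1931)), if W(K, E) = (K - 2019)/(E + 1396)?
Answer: 3*I*√15353732306/1628 ≈ 228.34*I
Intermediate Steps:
W(K, E) = (-2019 + K)/(1396 + E)
Q(N) = 27*N (Q(N) = (27 + 0)*N = 27*N)
√(W(1380, 1860) + Q(-1931)) = √((-2019 + 1380)/(1396 + 1860) + 27*(-1931)) = √(-639/3256 - 52137) = √(-169758711/3256) = 3*I*√15353732306/1628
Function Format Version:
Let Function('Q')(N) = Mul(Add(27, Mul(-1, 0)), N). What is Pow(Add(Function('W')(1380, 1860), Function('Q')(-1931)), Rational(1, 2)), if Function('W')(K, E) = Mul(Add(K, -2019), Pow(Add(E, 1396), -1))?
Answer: Mul(Rational(3, 1628), I, Pow(15353732306, Rational(1, 2))) ≈ Mul(228.34, I)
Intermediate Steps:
Function('W')(K, E) = Mul(Pow(Add(1396, E), -1), Add(-2019, K)) (Function('W')(K, E) = Mul(Add(-2019, K), Pow(Add(1396, E), -1)) = Mul(Pow(Add(1396, E), -1), Add(-2019, K)))
Function('Q')(N) = Mul(27, N) (Function('Q')(N) = Mul(Add(27, 0), N) = Mul(27, N))
Pow(Add(Function('W')(1380, 1860), Function('Q')(-1931)), Rational(1, 2)) = Pow(Add(Mul(Pow(Add(1396, 1860), -1), Add(-2019, 1380)), Mul(27, -1931)), Rational(1, 2)) = Pow(Add(Mul(Pow(3256, -1), -639), -52137), Rational(1, 2)) = Pow(Add(Mul(Rational(1, 3256), -639), -52137), Rational(1, 2)) = Pow(Add(Rational(-639, 3256), -52137), Rational(1, 2)) = Pow(Rational(-169758711, 3256), Rational(1, 2)) = Mul(Rational(3, 1628), I, Pow(15353732306, Rational(1, 2)))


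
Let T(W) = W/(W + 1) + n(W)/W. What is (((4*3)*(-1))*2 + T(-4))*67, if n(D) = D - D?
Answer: -4556/3 ≈ -1518.7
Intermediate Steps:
n(D) = 0
T(W) = W/(1 + W) (T(W) = W/(W + 1) + 0/W = W/(1 + W) + 0 = W/(1 + W))
(((4*3)*(-1))*2 + T(-4))*67 = (((4*3)*(-1))*2 - 4/(1 - 4))*67 = ((12*(-1))*2 - 4/(-3))*67 = (-12*2 - 4*(-1/3))*67 = (-24 + 4/3)*67 = -68/3*67 = -4556/3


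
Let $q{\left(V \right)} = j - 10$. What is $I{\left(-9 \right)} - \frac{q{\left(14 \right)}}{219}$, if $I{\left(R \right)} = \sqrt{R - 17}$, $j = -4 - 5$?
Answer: $\frac{19}{219} + i \sqrt{26} \approx 0.086758 + 5.099 i$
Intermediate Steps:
$j = -9$ ($j = -4 - 5 = -9$)
$q{\left(V \right)} = -19$ ($q{\left(V \right)} = -9 - 10 = -19$)
$I{\left(R \right)} = \sqrt{-17 + R}$
$I{\left(-9 \right)} - \frac{q{\left(14 \right)}}{219} = \sqrt{-17 - 9} - - \frac{19}{219} = \sqrt{-26} - \left(-19\right) \frac{1}{219} = i \sqrt{26} - - \frac{19}{219} = i \sqrt{26} + \frac{19}{219} = \frac{19}{219} + i \sqrt{26}$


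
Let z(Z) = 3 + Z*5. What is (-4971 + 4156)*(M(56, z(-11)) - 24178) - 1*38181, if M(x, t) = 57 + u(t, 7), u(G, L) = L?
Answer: 19614729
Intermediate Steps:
z(Z) = 3 + 5*Z
M(x, t) = 64 (M(x, t) = 57 + 7 = 64)
(-4971 + 4156)*(M(56, z(-11)) - 24178) - 1*38181 = (-4971 + 4156)*(64 - 24178) - 1*38181 = -815*(-24114) - 38181 = 19652910 - 38181 = 19614729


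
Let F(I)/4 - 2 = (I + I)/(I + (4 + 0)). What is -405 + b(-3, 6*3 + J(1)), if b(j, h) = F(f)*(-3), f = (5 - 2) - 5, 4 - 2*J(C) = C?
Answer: -405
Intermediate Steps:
J(C) = 2 - C/2
f = -2 (f = 3 - 5 = -2)
F(I) = 8 + 8*I/(4 + I) (F(I) = 8 + 4*((I + I)/(I + (4 + 0))) = 8 + 4*((2*I)/(I + 4)) = 8 + 4*((2*I)/(4 + I)) = 8 + 4*(2*I/(4 + I)) = 8 + 8*I/(4 + I))
b(j, h) = 0 (b(j, h) = (16*(2 - 2)/(4 - 2))*(-3) = (16*0/2)*(-3) = (16*(½)*0)*(-3) = 0*(-3) = 0)
-405 + b(-3, 6*3 + J(1)) = -405 + 0 = -405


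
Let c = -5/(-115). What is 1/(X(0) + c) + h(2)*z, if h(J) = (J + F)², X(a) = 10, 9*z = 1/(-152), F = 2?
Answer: 1157/13167 ≈ 0.087871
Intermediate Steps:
z = -1/1368 (z = (⅑)/(-152) = (⅑)*(-1/152) = -1/1368 ≈ -0.00073099)
c = 1/23 (c = -5*(-1/115) = 1/23 ≈ 0.043478)
h(J) = (2 + J)² (h(J) = (J + 2)² = (2 + J)²)
1/(X(0) + c) + h(2)*z = 1/(10 + 1/23) + (2 + 2)²*(-1/1368) = 1/(231/23) + 4²*(-1/1368) = 23/231 + 16*(-1/1368) = 23/231 - 2/171 = 1157/13167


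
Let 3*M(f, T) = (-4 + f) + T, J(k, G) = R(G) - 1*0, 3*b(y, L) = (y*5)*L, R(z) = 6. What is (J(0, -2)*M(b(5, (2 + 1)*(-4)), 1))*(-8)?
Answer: 1648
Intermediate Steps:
b(y, L) = 5*L*y/3 (b(y, L) = ((y*5)*L)/3 = ((5*y)*L)/3 = (5*L*y)/3 = 5*L*y/3)
J(k, G) = 6 (J(k, G) = 6 - 1*0 = 6 + 0 = 6)
M(f, T) = -4/3 + T/3 + f/3 (M(f, T) = ((-4 + f) + T)/3 = (-4 + T + f)/3 = -4/3 + T/3 + f/3)
(J(0, -2)*M(b(5, (2 + 1)*(-4)), 1))*(-8) = (6*(-4/3 + (⅓)*1 + ((5/3)*((2 + 1)*(-4))*5)/3))*(-8) = (6*(-4/3 + ⅓ + ((5/3)*(3*(-4))*5)/3))*(-8) = (6*(-4/3 + ⅓ + ((5/3)*(-12)*5)/3))*(-8) = (6*(-4/3 + ⅓ + (⅓)*(-100)))*(-8) = (6*(-4/3 + ⅓ - 100/3))*(-8) = (6*(-103/3))*(-8) = -206*(-8) = 1648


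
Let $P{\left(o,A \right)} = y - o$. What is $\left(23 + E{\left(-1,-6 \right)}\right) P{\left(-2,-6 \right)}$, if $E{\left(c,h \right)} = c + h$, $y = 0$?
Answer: $32$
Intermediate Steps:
$P{\left(o,A \right)} = - o$ ($P{\left(o,A \right)} = 0 - o = - o$)
$\left(23 + E{\left(-1,-6 \right)}\right) P{\left(-2,-6 \right)} = \left(23 - 7\right) \left(\left(-1\right) \left(-2\right)\right) = \left(23 - 7\right) 2 = 16 \cdot 2 = 32$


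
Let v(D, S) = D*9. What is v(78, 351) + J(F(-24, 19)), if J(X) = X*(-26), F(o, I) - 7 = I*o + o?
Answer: 13000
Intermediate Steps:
F(o, I) = 7 + o + I*o (F(o, I) = 7 + (I*o + o) = 7 + (o + I*o) = 7 + o + I*o)
J(X) = -26*X
v(D, S) = 9*D
v(78, 351) + J(F(-24, 19)) = 9*78 - 26*(7 - 24 + 19*(-24)) = 702 - 26*(7 - 24 - 456) = 702 - 26*(-473) = 702 + 12298 = 13000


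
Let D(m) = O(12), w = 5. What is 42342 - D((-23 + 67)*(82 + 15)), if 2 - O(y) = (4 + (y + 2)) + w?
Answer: 42363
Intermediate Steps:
O(y) = -9 - y (O(y) = 2 - ((4 + (y + 2)) + 5) = 2 - ((4 + (2 + y)) + 5) = 2 - ((6 + y) + 5) = 2 - (11 + y) = 2 + (-11 - y) = -9 - y)
D(m) = -21 (D(m) = -9 - 1*12 = -9 - 12 = -21)
42342 - D((-23 + 67)*(82 + 15)) = 42342 - 1*(-21) = 42342 + 21 = 42363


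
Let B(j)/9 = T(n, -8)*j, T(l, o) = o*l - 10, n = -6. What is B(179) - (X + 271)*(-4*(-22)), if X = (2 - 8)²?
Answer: 34202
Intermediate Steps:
T(l, o) = -10 + l*o (T(l, o) = l*o - 10 = -10 + l*o)
B(j) = 342*j (B(j) = 9*((-10 - 6*(-8))*j) = 9*((-10 + 48)*j) = 9*(38*j) = 342*j)
X = 36 (X = (-6)² = 36)
B(179) - (X + 271)*(-4*(-22)) = 342*179 - (36 + 271)*(-4*(-22)) = 61218 - 307*88 = 61218 - 1*27016 = 61218 - 27016 = 34202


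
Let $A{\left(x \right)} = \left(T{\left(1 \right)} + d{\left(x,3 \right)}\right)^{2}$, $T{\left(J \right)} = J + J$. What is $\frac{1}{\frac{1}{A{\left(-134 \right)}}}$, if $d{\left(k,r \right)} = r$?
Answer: $25$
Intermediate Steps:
$T{\left(J \right)} = 2 J$
$A{\left(x \right)} = 25$ ($A{\left(x \right)} = \left(2 \cdot 1 + 3\right)^{2} = \left(2 + 3\right)^{2} = 5^{2} = 25$)
$\frac{1}{\frac{1}{A{\left(-134 \right)}}} = \frac{1}{\frac{1}{25}} = 25$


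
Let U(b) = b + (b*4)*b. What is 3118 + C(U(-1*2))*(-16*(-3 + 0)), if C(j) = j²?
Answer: 12526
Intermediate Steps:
U(b) = b + 4*b² (U(b) = b + (4*b)*b = b + 4*b²)
3118 + C(U(-1*2))*(-16*(-3 + 0)) = 3118 + ((-1*2)*(1 + 4*(-1*2)))²*(-16*(-3 + 0)) = 3118 + (-2*(1 + 4*(-2)))²*(-16*(-3)) = 3118 + (-2*(1 - 8))²*48 = 3118 + (-2*(-7))²*48 = 3118 + 14²*48 = 3118 + 196*48 = 3118 + 9408 = 12526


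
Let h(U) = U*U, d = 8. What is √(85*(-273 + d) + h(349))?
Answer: 2*√24819 ≈ 315.08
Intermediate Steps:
h(U) = U²
√(85*(-273 + d) + h(349)) = √(85*(-273 + 8) + 349²) = √(85*(-265) + 121801) = √(-22525 + 121801) = √99276 = 2*√24819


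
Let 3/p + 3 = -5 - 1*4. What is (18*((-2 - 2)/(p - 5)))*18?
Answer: 1728/7 ≈ 246.86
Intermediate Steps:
p = -1/4 (p = 3/(-3 + (-5 - 1*4)) = 3/(-3 + (-5 - 4)) = 3/(-3 - 9) = 3/(-12) = 3*(-1/12) = -1/4 ≈ -0.25000)
(18*((-2 - 2)/(p - 5)))*18 = (18*((-2 - 2)/(-1/4 - 5)))*18 = (18*(-4/(-21/4)))*18 = (18*(-4*(-4/21)))*18 = (18*(16/21))*18 = (96/7)*18 = 1728/7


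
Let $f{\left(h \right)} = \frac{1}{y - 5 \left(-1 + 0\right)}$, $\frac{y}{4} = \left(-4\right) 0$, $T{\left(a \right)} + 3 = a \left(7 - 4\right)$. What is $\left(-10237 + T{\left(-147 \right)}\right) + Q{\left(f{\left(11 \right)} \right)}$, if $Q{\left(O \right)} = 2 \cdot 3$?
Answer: $-10675$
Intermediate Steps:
$T{\left(a \right)} = -3 + 3 a$ ($T{\left(a \right)} = -3 + a \left(7 - 4\right) = -3 + a 3 = -3 + 3 a$)
$y = 0$ ($y = 4 \left(\left(-4\right) 0\right) = 4 \cdot 0 = 0$)
$f{\left(h \right)} = \frac{1}{5}$ ($f{\left(h \right)} = \frac{1}{0 - 5 \left(-1 + 0\right)} = \frac{1}{0 - -5} = \frac{1}{0 + 5} = \frac{1}{5}$)
$Q{\left(O \right)} = 6$
$\left(-10237 + T{\left(-147 \right)}\right) + Q{\left(f{\left(11 \right)} \right)} = \left(-10237 + \left(-3 + 3 \left(-147\right)\right)\right) + 6 = \left(-10237 - 444\right) + 6 = -10681 + 6 = -10675$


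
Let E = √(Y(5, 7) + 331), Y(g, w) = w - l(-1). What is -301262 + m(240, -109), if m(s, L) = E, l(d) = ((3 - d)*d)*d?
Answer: -301262 + √334 ≈ -3.0124e+5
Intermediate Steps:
l(d) = d²*(3 - d) (l(d) = (d*(3 - d))*d = d²*(3 - d))
Y(g, w) = -4 + w (Y(g, w) = w - (-1)²*(3 - 1*(-1)) = w - (3 + 1) = w - 4 = -4 + w)
E = √334 (E = √((-4 + 7) + 331) = √(3 + 331) = √334 ≈ 18.276)
m(s, L) = √334
-301262 + m(240, -109) = -301262 + √334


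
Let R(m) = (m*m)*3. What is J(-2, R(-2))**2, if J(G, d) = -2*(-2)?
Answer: 16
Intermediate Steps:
R(m) = 3*m**2 (R(m) = m**2*3 = 3*m**2)
J(G, d) = 4
J(-2, R(-2))**2 = 4**2 = 16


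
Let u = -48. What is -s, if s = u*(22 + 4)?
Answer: 1248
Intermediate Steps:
s = -1248 (s = -48*(22 + 4) = -48*26 = -1248)
-s = -1*(-1248) = 1248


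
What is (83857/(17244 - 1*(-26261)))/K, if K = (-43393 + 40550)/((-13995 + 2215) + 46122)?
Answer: -37400222/1606295 ≈ -23.284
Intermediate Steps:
K = -2843/34342 (K = -2843/(-11780 + 46122) = -2843/34342 ≈ -0.082785)
(83857/(17244 - 1*(-26261)))/K = (83857/(17244 - 1*(-26261)))/(-2843/34342) = (83857/(17244 + 26261))*(-34342/2843) = (83857/43505)*(-34342/2843) = -37400222/1606295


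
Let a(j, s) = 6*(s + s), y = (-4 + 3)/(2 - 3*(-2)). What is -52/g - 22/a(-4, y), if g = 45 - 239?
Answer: 4346/291 ≈ 14.935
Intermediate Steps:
g = -194
y = -⅛ (y = -1/(2 + 6) = -1/8 = -1*⅛ = -⅛ ≈ -0.12500)
a(j, s) = 12*s (a(j, s) = 6*(2*s) = 12*s)
-52/g - 22/a(-4, y) = -52/(-194) - 22/(12*(-⅛)) = -52*(-1/194) - 22/(-3/2) = 26/97 - 22*(-⅔) = 26/97 + 44/3 = 4346/291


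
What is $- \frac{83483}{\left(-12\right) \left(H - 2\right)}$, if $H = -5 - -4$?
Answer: $- \frac{83483}{36} \approx -2319.0$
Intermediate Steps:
$H = -1$ ($H = -5 + 4 = -1$)
$- \frac{83483}{\left(-12\right) \left(H - 2\right)} = - \frac{83483}{\left(-12\right) \left(-1 - 2\right)} = - \frac{83483}{\left(-12\right) \left(-3\right)} = - \frac{83483}{36}$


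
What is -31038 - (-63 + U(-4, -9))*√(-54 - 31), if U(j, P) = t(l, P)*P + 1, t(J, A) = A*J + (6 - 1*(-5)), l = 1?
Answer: -31038 + 80*I*√85 ≈ -31038.0 + 737.56*I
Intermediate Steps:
t(J, A) = 11 + A*J (t(J, A) = A*J + (6 + 5) = A*J + 11 = 11 + A*J)
U(j, P) = 1 + P*(11 + P) (U(j, P) = (11 + P*1)*P + 1 = (11 + P)*P + 1 = P*(11 + P) + 1 = 1 + P*(11 + P))
-31038 - (-63 + U(-4, -9))*√(-54 - 31) = -31038 - (-63 + (1 - 9*(11 - 9)))*√(-54 - 31) = -31038 - (-63 + (1 - 9*2))*√(-85) = -31038 - (-63 + (1 - 18))*I*√85 = -31038 - (-63 - 17)*I*√85 = -31038 - (-80)*I*√85 = -31038 + 80*I*√85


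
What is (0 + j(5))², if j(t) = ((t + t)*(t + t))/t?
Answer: 400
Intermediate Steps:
j(t) = 4*t (j(t) = ((2*t)*(2*t))/t = (4*t²)/t = 4*t)
(0 + j(5))² = (0 + 4*5)² = (0 + 20)² = 20² = 400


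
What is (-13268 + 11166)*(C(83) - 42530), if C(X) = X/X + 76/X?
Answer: 7419704762/83 ≈ 8.9394e+7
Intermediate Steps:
C(X) = 1 + 76/X
(-13268 + 11166)*(C(83) - 42530) = (-13268 + 11166)*((76 + 83)/83 - 42530) = -2102*((1/83)*159 - 42530) = -2102*(159/83 - 42530) = -2102*(-3529831/83) = 7419704762/83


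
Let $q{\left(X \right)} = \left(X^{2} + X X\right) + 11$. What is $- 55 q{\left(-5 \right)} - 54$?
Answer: $-3409$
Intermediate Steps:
$q{\left(X \right)} = 11 + 2 X^{2}$ ($q{\left(X \right)} = \left(X^{2} + X^{2}\right) + 11 = 2 X^{2} + 11 = 11 + 2 X^{2}$)
$- 55 q{\left(-5 \right)} - 54 = - 55 \left(11 + 2 \left(-5\right)^{2}\right) - 54 = - 55 \left(11 + 2 \cdot 25\right) - 54 = - 55 \left(11 + 50\right) - 54 = \left(-55\right) 61 - 54 = -3355 - 54 = -3409$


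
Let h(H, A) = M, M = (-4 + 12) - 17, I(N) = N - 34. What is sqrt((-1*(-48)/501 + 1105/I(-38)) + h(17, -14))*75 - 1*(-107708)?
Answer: 107708 + 175*I*sqrt(1987634)/668 ≈ 1.0771e+5 + 369.34*I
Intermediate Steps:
I(N) = -34 + N
M = -9 (M = 8 - 17 = -9)
h(H, A) = -9
sqrt((-1*(-48)/501 + 1105/I(-38)) + h(17, -14))*75 - 1*(-107708) = sqrt((-1*(-48)/501 + 1105/(-34 - 38)) - 9)*75 - 1*(-107708) = sqrt((48*(1/501) + 1105/(-72)) - 9)*75 + 107708 = sqrt((16/167 + 1105*(-1/72)) - 9)*75 + 107708 = sqrt((16/167 - 1105/72) - 9)*75 + 107708 = sqrt(-183383/12024 - 9)*75 + 107708 = sqrt(-291599/12024)*75 + 107708 = (7*I*sqrt(1987634)/2004)*75 + 107708 = 175*I*sqrt(1987634)/668 + 107708 = 107708 + 175*I*sqrt(1987634)/668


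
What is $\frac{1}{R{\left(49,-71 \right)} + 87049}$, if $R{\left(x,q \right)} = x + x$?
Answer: $\frac{1}{87147} \approx 1.1475 \cdot 10^{-5}$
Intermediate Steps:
$R{\left(x,q \right)} = 2 x$
$\frac{1}{R{\left(49,-71 \right)} + 87049} = \frac{1}{2 \cdot 49 + 87049} = \frac{1}{98 + 87049} = \frac{1}{87147}$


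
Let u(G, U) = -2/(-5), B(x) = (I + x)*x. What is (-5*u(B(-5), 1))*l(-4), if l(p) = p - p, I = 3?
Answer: 0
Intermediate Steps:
B(x) = x*(3 + x) (B(x) = (3 + x)*x = x*(3 + x))
u(G, U) = ⅖ (u(G, U) = -2*(-⅕) = ⅖)
l(p) = 0
(-5*u(B(-5), 1))*l(-4) = -5*⅖*0 = -2*0 = 0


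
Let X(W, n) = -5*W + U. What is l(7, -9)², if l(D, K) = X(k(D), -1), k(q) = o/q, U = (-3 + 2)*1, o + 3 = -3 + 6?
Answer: 1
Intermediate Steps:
o = 0 (o = -3 + (-3 + 6) = -3 + 3 = 0)
U = -1 (U = -1*1 = -1)
k(q) = 0 (k(q) = 0/q = 0)
X(W, n) = -1 - 5*W (X(W, n) = -5*W - 1 = -1 - 5*W)
l(D, K) = -1 (l(D, K) = -1 - 5*0 = -1 + 0 = -1)
l(7, -9)² = (-1)² = 1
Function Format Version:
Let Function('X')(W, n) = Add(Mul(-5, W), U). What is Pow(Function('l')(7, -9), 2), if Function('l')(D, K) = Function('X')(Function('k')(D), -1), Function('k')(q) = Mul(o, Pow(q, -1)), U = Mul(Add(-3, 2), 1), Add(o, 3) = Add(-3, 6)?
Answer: 1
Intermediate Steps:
o = 0 (o = Add(-3, Add(-3, 6)) = Add(-3, 3) = 0)
U = -1 (U = Mul(-1, 1) = -1)
Function('k')(q) = 0 (Function('k')(q) = Mul(0, Pow(q, -1)) = 0)
Function('X')(W, n) = Add(-1, Mul(-5, W)) (Function('X')(W, n) = Add(Mul(-5, W), -1) = Add(-1, Mul(-5, W)))
Function('l')(D, K) = -1 (Function('l')(D, K) = Add(-1, Mul(-5, 0)) = Add(-1, 0) = -1)
Pow(Function('l')(7, -9), 2) = Pow(-1, 2) = 1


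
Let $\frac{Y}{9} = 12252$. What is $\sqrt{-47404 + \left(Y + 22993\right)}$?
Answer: $\sqrt{85857} \approx 293.01$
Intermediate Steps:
$Y = 110268$ ($Y = 9 \cdot 12252 = 110268$)
$\sqrt{-47404 + \left(Y + 22993\right)} = \sqrt{-47404 + \left(110268 + 22993\right)} = \sqrt{-47404 + 133261} = \sqrt{85857}$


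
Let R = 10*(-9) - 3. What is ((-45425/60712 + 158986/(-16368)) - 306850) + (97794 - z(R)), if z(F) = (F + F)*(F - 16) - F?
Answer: -1781217461150/7763547 ≈ -2.2943e+5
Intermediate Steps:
R = -93 (R = -90 - 3 = -93)
z(F) = -F + 2*F*(-16 + F) (z(F) = (2*F)*(-16 + F) - F = 2*F*(-16 + F) - F = -F + 2*F*(-16 + F))
((-45425/60712 + 158986/(-16368)) - 306850) + (97794 - z(R)) = ((-45425/60712 + 158986/(-16368)) - 306850) + (97794 - (-93)*(-33 + 2*(-93))) = ((-45425*1/60712 + 158986*(-1/16368)) - 306850) + (97794 - (-93)*(-33 - 186)) = ((-45425/60712 - 79493/8184) - 306850) + (97794 - (-93)*(-219)) = (-81217769/7763547 - 306850) + (97794 - 1*20367) = -2382325614719/7763547 + (97794 - 20367) = -2382325614719/7763547 + 77427 = -1781217461150/7763547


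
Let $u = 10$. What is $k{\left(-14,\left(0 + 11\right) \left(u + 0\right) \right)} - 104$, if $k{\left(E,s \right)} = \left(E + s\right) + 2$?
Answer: $-6$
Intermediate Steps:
$k{\left(E,s \right)} = 2 + E + s$
$k{\left(-14,\left(0 + 11\right) \left(u + 0\right) \right)} - 104 = \left(2 - 14 + \left(0 + 11\right) \left(10 + 0\right)\right) - 104 = \left(2 - 14 + 11 \cdot 10\right) - 104 = \left(2 - 14 + 110\right) - 104 = 98 - 104 = -6$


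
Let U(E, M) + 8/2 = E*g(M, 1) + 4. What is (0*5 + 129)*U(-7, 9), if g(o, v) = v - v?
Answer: 0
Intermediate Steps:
g(o, v) = 0
U(E, M) = 0 (U(E, M) = -4 + (E*0 + 4) = -4 + (0 + 4) = -4 + 4 = 0)
(0*5 + 129)*U(-7, 9) = (0*5 + 129)*0 = (0 + 129)*0 = 129*0 = 0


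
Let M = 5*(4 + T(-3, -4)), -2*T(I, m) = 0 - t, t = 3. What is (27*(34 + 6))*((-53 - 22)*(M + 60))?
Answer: -7087500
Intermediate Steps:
T(I, m) = 3/2 (T(I, m) = -(0 - 1*3)/2 = -(0 - 3)/2 = -1/2*(-3) = 3/2)
M = 55/2 (M = 5*(4 + 3/2) = 5*(11/2) = 55/2 ≈ 27.500)
(27*(34 + 6))*((-53 - 22)*(M + 60)) = (27*(34 + 6))*((-53 - 22)*(55/2 + 60)) = (27*40)*(-75*175/2) = 1080*(-13125/2) = -7087500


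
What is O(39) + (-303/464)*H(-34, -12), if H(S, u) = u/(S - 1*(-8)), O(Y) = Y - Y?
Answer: -909/3016 ≈ -0.30139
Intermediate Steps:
O(Y) = 0
H(S, u) = u/(8 + S) (H(S, u) = u/(S + 8) = u/(8 + S))
O(39) + (-303/464)*H(-34, -12) = 0 + (-303/464)*(-12/(8 - 34)) = 0 + (-303*1/464)*(-12/(-26)) = 0 - (-909)*(-1)/(116*26) = 0 - 303/464*6/13 = 0 - 909/3016 = -909/3016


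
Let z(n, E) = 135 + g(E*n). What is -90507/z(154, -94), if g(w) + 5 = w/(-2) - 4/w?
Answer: -327544833/26664793 ≈ -12.284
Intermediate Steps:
g(w) = -5 - 4/w - w/2 (g(w) = -5 + (w/(-2) - 4/w) = -5 + (w*(-½) - 4/w) = -5 + (-w/2 - 4/w) = -5 + (-4/w - w/2) = -5 - 4/w - w/2)
z(n, E) = 130 - 4/(E*n) - E*n/2 (z(n, E) = 135 + (-5 - 4*1/(E*n) - E*n/2) = 135 + (-5 - 4/(E*n) - E*n/2) = 130 - 4/(E*n) - E*n/2)
-90507/z(154, -94) = -90507/(130 - 4/(-94*154) - ½*(-94)*154) = -90507/(130 - 4*(-1/94)*1/154 + 7238) = -90507/(130 + 1/3619 + 7238) = -90507/26664793/3619 = -90507*3619/26664793 = -327544833/26664793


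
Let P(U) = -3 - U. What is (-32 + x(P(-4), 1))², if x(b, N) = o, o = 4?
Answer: 784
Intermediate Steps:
x(b, N) = 4
(-32 + x(P(-4), 1))² = (-32 + 4)² = (-28)² = 784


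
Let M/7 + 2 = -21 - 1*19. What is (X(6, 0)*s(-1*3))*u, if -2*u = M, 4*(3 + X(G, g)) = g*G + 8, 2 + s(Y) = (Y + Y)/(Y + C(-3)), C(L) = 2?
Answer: -588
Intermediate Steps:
s(Y) = -2 + 2*Y/(2 + Y) (s(Y) = -2 + (Y + Y)/(Y + 2) = -2 + (2*Y)/(2 + Y) = -2 + 2*Y/(2 + Y))
X(G, g) = -1 + G*g/4 (X(G, g) = -3 + (g*G + 8)/4 = -3 + (G*g + 8)/4 = -3 + (8 + G*g)/4 = -3 + (2 + G*g/4) = -1 + G*g/4)
M = -294 (M = -14 + 7*(-21 - 1*19) = -14 + 7*(-21 - 19) = -14 + 7*(-40) = -14 - 280 = -294)
u = 147 (u = -1/2*(-294) = 147)
(X(6, 0)*s(-1*3))*u = ((-1 + (1/4)*6*0)*(-4/(2 - 1*3)))*147 = ((-1 + 0)*(-4/(2 - 3)))*147 = -(-4)/(-1)*147 = -(-4)*(-1)*147 = -1*4*147 = -4*147 = -588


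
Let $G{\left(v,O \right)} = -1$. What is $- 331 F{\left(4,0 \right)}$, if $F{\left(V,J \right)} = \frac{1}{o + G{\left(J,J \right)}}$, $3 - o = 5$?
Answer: $\frac{331}{3} \approx 110.33$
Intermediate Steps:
$o = -2$ ($o = 3 - 5 = -2$)
$F{\left(V,J \right)} = - \frac{1}{3}$ ($F{\left(V,J \right)} = \frac{1}{-2 - 1} = \frac{1}{-3} = - \frac{1}{3}$)
$- 331 F{\left(4,0 \right)} = \left(-331\right) \left(- \frac{1}{3}\right) = \frac{331}{3}$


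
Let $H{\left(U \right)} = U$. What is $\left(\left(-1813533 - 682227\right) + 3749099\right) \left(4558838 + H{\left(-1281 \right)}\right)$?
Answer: $5712163932823$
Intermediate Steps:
$\left(\left(-1813533 - 682227\right) + 3749099\right) \left(4558838 + H{\left(-1281 \right)}\right) = \left(\left(-1813533 - 682227\right) + 3749099\right) \left(4558838 - 1281\right) = \left(-2495760 + 3749099\right) 4557557 = 1253339 \cdot 4557557 = 5712163932823$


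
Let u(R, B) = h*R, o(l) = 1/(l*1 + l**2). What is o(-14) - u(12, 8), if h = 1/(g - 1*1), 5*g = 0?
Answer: 2185/182 ≈ 12.005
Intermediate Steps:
g = 0 (g = (1/5)*0 = 0)
h = -1 (h = 1/(0 - 1*1) = 1/(0 - 1) = 1/(-1) = -1)
o(l) = 1/(l + l**2)
u(R, B) = -R
o(-14) - u(12, 8) = 1/((-14)*(1 - 14)) - (-1)*12 = -1/14/(-13) - 1*(-12) = -1/14*(-1/13) + 12 = 1/182 + 12 = 2185/182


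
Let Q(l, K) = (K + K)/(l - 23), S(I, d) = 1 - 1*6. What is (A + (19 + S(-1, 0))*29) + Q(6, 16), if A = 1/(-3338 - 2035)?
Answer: 36912493/91341 ≈ 404.12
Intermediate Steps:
S(I, d) = -5 (S(I, d) = 1 - 6 = -5)
Q(l, K) = 2*K/(-23 + l) (Q(l, K) = (2*K)/(-23 + l) = 2*K/(-23 + l))
A = -1/5373 (A = 1/(-5373) = -1/5373 ≈ -0.00018612)
(A + (19 + S(-1, 0))*29) + Q(6, 16) = (-1/5373 + (19 - 5)*29) + 2*16/(-23 + 6) = (-1/5373 + 14*29) + 2*16/(-17) = (-1/5373 + 406) + 2*16*(-1/17) = 2181437/5373 - 32/17 = 36912493/91341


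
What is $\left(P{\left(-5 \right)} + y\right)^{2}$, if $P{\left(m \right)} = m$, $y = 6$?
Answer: $1$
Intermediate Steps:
$\left(P{\left(-5 \right)} + y\right)^{2} = \left(-5 + 6\right)^{2} = 1^{2} = 1$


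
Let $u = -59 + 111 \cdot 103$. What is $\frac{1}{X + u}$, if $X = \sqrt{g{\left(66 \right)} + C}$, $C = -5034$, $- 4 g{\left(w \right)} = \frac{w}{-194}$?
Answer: $\frac{4413112}{50196689047} - \frac{2 i \sqrt{189456423}}{50196689047} \approx 8.7916 \cdot 10^{-5} - 5.4842 \cdot 10^{-7} i$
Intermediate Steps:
$g{\left(w \right)} = \frac{w}{776}$ ($g{\left(w \right)} = - \frac{w \frac{1}{-194}}{4} = - \frac{w \left(- \frac{1}{194}\right)}{4} = - \frac{\left(- \frac{1}{194}\right) w}{4} = \frac{w}{776}$)
$u = 11374$ ($u = -59 + 11433 = 11374$)
$X = \frac{i \sqrt{189456423}}{194}$ ($X = \sqrt{\frac{1}{776} \cdot 66 - 5034} = \sqrt{\frac{33}{388} - 5034} = \sqrt{- \frac{1953159}{388}} = \frac{i \sqrt{189456423}}{194} \approx 70.95 i$)
$\frac{1}{X + u} = \frac{1}{\frac{i \sqrt{189456423}}{194} + 11374} = \frac{1}{11374 + \frac{i \sqrt{189456423}}{194}}$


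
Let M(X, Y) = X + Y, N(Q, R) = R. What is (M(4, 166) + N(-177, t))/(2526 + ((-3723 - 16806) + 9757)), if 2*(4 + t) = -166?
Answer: -83/8246 ≈ -0.010065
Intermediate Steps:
t = -87 (t = -4 + (½)*(-166) = -4 - 83 = -87)
(M(4, 166) + N(-177, t))/(2526 + ((-3723 - 16806) + 9757)) = ((4 + 166) - 87)/(2526 + ((-3723 - 16806) + 9757)) = (170 - 87)/(2526 + (-20529 + 9757)) = 83/(2526 - 10772) = 83/(-8246) = 83*(-1/8246) = -83/8246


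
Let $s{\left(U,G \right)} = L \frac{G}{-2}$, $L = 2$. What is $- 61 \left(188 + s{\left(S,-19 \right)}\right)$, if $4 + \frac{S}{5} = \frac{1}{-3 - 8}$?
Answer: $-12627$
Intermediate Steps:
$S = - \frac{225}{11}$ ($S = -20 + \frac{5}{-3 - 8} = -20 + \frac{5}{-11} = -20 + 5 \left(- \frac{1}{11}\right) = -20 - \frac{5}{11} = - \frac{225}{11} \approx -20.455$)
$s{\left(U,G \right)} = - G$ ($s{\left(U,G \right)} = 2 \frac{G}{-2} = 2 G \left(- \frac{1}{2}\right) = 2 \left(- \frac{G}{2}\right) = - G$)
$- 61 \left(188 + s{\left(S,-19 \right)}\right) = - 61 \left(188 - -19\right) = - 61 \left(188 + 19\right) = \left(-61\right) 207 = -12627$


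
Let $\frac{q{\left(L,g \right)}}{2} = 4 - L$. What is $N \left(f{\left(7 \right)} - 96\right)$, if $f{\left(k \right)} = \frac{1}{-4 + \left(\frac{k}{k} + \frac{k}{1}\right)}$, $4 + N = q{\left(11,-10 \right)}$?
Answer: $\frac{3447}{2} \approx 1723.5$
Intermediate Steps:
$q{\left(L,g \right)} = 8 - 2 L$ ($q{\left(L,g \right)} = 2 \left(4 - L\right) = 8 - 2 L$)
$N = -18$ ($N = -4 + \left(8 - 22\right) = -4 - 14 = -18$)
$f{\left(k \right)} = \frac{1}{-3 + k}$ ($f{\left(k \right)} = \frac{1}{-4 + \left(1 + k 1\right)} = \frac{1}{-4 + \left(1 + k\right)} = \frac{1}{-3 + k}$)
$N \left(f{\left(7 \right)} - 96\right) = - 18 \left(\frac{1}{-3 + 7} - 96\right) = - 18 \left(\frac{1}{4} - 96\right) = \left(-18\right) \left(- \frac{383}{4}\right) = \frac{3447}{2}$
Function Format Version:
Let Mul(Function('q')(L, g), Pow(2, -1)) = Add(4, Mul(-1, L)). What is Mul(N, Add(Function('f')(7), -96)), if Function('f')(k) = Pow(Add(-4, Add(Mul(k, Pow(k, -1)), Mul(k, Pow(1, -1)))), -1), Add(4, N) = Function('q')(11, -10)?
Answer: Rational(3447, 2) ≈ 1723.5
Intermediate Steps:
Function('q')(L, g) = Add(8, Mul(-2, L)) (Function('q')(L, g) = Mul(2, Add(4, Mul(-1, L))) = Add(8, Mul(-2, L)))
N = -18 (N = Add(-4, Add(8, Mul(-2, 11))) = Add(-4, Add(8, -22)) = Add(-4, -14) = -18)
Function('f')(k) = Pow(Add(-3, k), -1) (Function('f')(k) = Pow(Add(-4, Add(1, Mul(k, 1))), -1) = Pow(Add(-4, Add(1, k)), -1) = Pow(Add(-3, k), -1))
Mul(N, Add(Function('f')(7), -96)) = Mul(-18, Add(Pow(Add(-3, 7), -1), -96)) = Mul(-18, Add(Pow(4, -1), -96)) = Mul(-18, Add(Rational(1, 4), -96)) = Mul(-18, Rational(-383, 4)) = Rational(3447, 2)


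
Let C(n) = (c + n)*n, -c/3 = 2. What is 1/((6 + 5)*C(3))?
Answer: -1/99 ≈ -0.010101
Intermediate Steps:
c = -6 (c = -3*2 = -6)
C(n) = n*(-6 + n) (C(n) = (-6 + n)*n = n*(-6 + n))
1/((6 + 5)*C(3)) = 1/((6 + 5)*(3*(-6 + 3))) = 1/(11*(3*(-3))) = 1/(11*(-9)) = 1/(-99) = -1/99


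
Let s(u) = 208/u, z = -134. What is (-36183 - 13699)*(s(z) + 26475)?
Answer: -88476750922/67 ≈ -1.3205e+9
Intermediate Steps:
(-36183 - 13699)*(s(z) + 26475) = (-36183 - 13699)*(208/(-134) + 26475) = -49882*(208*(-1/134) + 26475) = -49882*(-104/67 + 26475) = -49882*1773721/67 = -88476750922/67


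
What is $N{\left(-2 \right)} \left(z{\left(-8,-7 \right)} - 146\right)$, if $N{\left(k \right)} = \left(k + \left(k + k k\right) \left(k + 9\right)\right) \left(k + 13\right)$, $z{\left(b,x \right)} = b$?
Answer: $-20328$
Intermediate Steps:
$N{\left(k \right)} = \left(13 + k\right) \left(k + \left(9 + k\right) \left(k + k^{2}\right)\right)$ ($N{\left(k \right)} = \left(k + \left(k + k^{2}\right) \left(9 + k\right)\right) \left(13 + k\right) = \left(k + \left(9 + k\right) \left(k + k^{2}\right)\right) \left(13 + k\right) = \left(13 + k\right) \left(k + \left(9 + k\right) \left(k + k^{2}\right)\right)$)
$N{\left(-2 \right)} \left(z{\left(-8,-7 \right)} - 146\right) = - 2 \left(130 + \left(-2\right)^{3} + 23 \left(-2\right)^{2} + 140 \left(-2\right)\right) \left(-8 - 146\right) = - 2 \left(130 - 8 + 23 \cdot 4 - 280\right) \left(-154\right) = - 2 \left(130 - 8 + 92 - 280\right) \left(-154\right) = \left(-2\right) \left(-66\right) \left(-154\right) = 132 \left(-154\right) = -20328$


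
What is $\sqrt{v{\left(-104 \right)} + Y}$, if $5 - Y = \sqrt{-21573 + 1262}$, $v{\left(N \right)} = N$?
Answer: $\sqrt{-99 - i \sqrt{20311}} \approx 6.1044 - 11.673 i$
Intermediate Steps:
$Y = 5 - i \sqrt{20311}$ ($Y = 5 - \sqrt{-21573 + 1262} = 5 - \sqrt{-20311} = 5 - i \sqrt{20311} \approx 5.0 - 142.52 i$)
$\sqrt{v{\left(-104 \right)} + Y} = \sqrt{-104 + \left(5 - i \sqrt{20311}\right)} = \sqrt{-99 - i \sqrt{20311}}$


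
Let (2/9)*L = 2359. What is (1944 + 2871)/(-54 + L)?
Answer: 1070/2347 ≈ 0.45590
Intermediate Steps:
L = 21231/2 (L = (9/2)*2359 = 21231/2 ≈ 10616.)
(1944 + 2871)/(-54 + L) = (1944 + 2871)/(-54 + 21231/2) = 4815/(21123/2) = 4815*(2/21123) = 1070/2347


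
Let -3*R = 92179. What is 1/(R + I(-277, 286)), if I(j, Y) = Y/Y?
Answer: -3/92176 ≈ -3.2546e-5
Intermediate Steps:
I(j, Y) = 1
R = -92179/3 (R = -⅓*92179 = -92179/3 ≈ -30726.)
1/(R + I(-277, 286)) = 1/(-92179/3 + 1) = 1/(-92176/3) = -3/92176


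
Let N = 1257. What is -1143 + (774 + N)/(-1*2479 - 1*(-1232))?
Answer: -1427352/1247 ≈ -1144.6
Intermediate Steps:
-1143 + (774 + N)/(-1*2479 - 1*(-1232)) = -1143 + (774 + 1257)/(-1*2479 - 1*(-1232)) = -1143 + 2031/(-2479 + 1232) = -1143 + 2031/(-1247) = -1143 + 2031*(-1/1247) = -1143 - 2031/1247 = -1427352/1247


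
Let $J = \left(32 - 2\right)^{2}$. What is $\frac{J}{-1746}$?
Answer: $- \frac{50}{97} \approx -0.51546$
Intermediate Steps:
$J = 900$ ($J = 30^{2} = 900$)
$\frac{J}{-1746} = \frac{900}{-1746} = 900 \left(- \frac{1}{1746}\right) = - \frac{50}{97}$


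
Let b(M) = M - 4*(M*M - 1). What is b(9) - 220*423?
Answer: -93371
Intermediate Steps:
b(M) = 4 + M - 4*M² (b(M) = M - 4*(M² - 1) = M - 4*(-1 + M²) = M + (4 - 4*M²) = 4 + M - 4*M²)
b(9) - 220*423 = (4 + 9 - 4*9²) - 220*423 = (4 + 9 - 4*81) - 93060 = (4 + 9 - 324) - 93060 = -311 - 93060 = -93371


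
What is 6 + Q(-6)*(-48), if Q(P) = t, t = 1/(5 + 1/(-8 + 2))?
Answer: -114/29 ≈ -3.9310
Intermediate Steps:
t = 6/29 (t = 1/(5 + 1/(-6)) = 1/(5 - ⅙) = 1/(29/6) = 6/29 ≈ 0.20690)
Q(P) = 6/29
6 + Q(-6)*(-48) = 6 + (6/29)*(-48) = 6 - 288/29 = -114/29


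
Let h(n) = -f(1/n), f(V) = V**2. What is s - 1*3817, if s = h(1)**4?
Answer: -3816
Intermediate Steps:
h(n) = -1/n**2 (h(n) = -(1/n)**2 = -1/n**2)
s = 1 (s = (-1/1**2)**4 = (-1*1)**4 = (-1)**4 = 1)
s - 1*3817 = 1 - 1*3817 = 1 - 3817 = -3816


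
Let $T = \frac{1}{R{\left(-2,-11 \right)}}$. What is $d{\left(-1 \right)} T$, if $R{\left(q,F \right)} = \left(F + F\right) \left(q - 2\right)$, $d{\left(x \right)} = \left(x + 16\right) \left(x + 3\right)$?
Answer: $\frac{15}{44} \approx 0.34091$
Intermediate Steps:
$d{\left(x \right)} = \left(3 + x\right) \left(16 + x\right)$ ($d{\left(x \right)} = \left(16 + x\right) \left(3 + x\right) = \left(3 + x\right) \left(16 + x\right)$)
$R{\left(q,F \right)} = 2 F \left(-2 + q\right)$
$T = \frac{1}{88}$ ($T = \frac{1}{2 \left(-11\right) \left(-2 - 2\right)} = \frac{1}{2 \left(-11\right) \left(-4\right)} = \frac{1}{88} \approx 0.011364$)
$d{\left(-1 \right)} T = \left(48 + \left(-1\right)^{2} + 19 \left(-1\right)\right) \frac{1}{88} = \left(48 + 1 - 19\right) \frac{1}{88} = 30 \cdot \frac{1}{88} = \frac{15}{44}$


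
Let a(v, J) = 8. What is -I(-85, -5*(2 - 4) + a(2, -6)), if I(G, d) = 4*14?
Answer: -56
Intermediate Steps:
I(G, d) = 56
-I(-85, -5*(2 - 4) + a(2, -6)) = -1*56 = -56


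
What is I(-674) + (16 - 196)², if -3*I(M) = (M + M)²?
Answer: -1719904/3 ≈ -5.7330e+5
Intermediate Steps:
I(M) = -4*M²/3 (I(M) = -(M + M)²/3 = -4*M²/3)
I(-674) + (16 - 196)² = -4/3*(-674)² + (16 - 196)² = -4/3*454276 + (-180)² = -1817104/3 + 32400 = -1719904/3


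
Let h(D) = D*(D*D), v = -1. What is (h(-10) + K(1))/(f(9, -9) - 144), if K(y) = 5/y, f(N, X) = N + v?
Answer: 995/136 ≈ 7.3162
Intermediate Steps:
f(N, X) = -1 + N (f(N, X) = N - 1 = -1 + N)
h(D) = D**3 (h(D) = D*D**2 = D**3)
(h(-10) + K(1))/(f(9, -9) - 144) = ((-10)**3 + 5/1)/((-1 + 9) - 144) = (-1000 + 5*1)/(8 - 144) = (-1000 + 5)/(-136) = -1/136*(-995) = 995/136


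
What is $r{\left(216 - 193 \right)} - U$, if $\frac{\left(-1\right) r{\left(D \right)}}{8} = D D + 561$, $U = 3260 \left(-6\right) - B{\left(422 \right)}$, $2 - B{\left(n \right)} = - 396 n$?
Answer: $177954$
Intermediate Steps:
$B{\left(n \right)} = 2 + 396 n$ ($B{\left(n \right)} = 2 - - 396 n = 2 + 396 n$)
$U = -186674$ ($U = 3260 \left(-6\right) - \left(2 + 396 \cdot 422\right) = -19560 - \left(2 + 167112\right) = -19560 - 167114 = -186674$)
$r{\left(D \right)} = -4488 - 8 D^{2}$ ($r{\left(D \right)} = - 8 \left(D D + 561\right) = - 8 \left(D^{2} + 561\right) = - 8 \left(561 + D^{2}\right) = -4488 - 8 D^{2}$)
$r{\left(216 - 193 \right)} - U = \left(-4488 - 8 \left(216 - 193\right)^{2}\right) - -186674 = \left(-4488 - 8 \left(216 - 193\right)^{2}\right) + 186674 = \left(-4488 - 8 \cdot 23^{2}\right) + 186674 = \left(-4488 - 4232\right) + 186674 = -8720 + 186674 = 177954$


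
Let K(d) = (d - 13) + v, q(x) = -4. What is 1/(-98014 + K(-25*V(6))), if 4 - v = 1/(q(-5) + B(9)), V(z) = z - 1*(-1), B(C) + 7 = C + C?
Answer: -7/687387 ≈ -1.0183e-5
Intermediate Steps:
B(C) = -7 + 2*C (B(C) = -7 + (C + C) = -7 + 2*C)
V(z) = 1 + z (V(z) = z + 1 = 1 + z)
v = 27/7 (v = 4 - 1/(-4 + (-7 + 2*9)) = 4 - 1/(-4 + (-7 + 18)) = 4 - 1/(-4 + 11) = 4 - 1/7 = 27/7 ≈ 3.8571)
K(d) = -64/7 + d (K(d) = (d - 13) + 27/7 = (-13 + d) + 27/7 = -64/7 + d)
1/(-98014 + K(-25*V(6))) = 1/(-98014 + (-64/7 - 25*(1 + 6))) = 1/(-98014 + (-64/7 - 25*7)) = 1/(-98014 + (-64/7 - 175)) = 1/(-98014 - 1289/7) = 1/(-687387/7) = -7/687387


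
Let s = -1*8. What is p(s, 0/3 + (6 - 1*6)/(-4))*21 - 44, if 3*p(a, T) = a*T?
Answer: -44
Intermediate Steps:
s = -8
p(a, T) = T*a/3 (p(a, T) = (a*T)/3 = (T*a)/3 = T*a/3)
p(s, 0/3 + (6 - 1*6)/(-4))*21 - 44 = ((⅓)*(0/3 + (6 - 1*6)/(-4))*(-8))*21 - 44 = ((⅓)*(0*(⅓) + (6 - 6)*(-¼))*(-8))*21 - 44 = ((⅓)*(0 + 0*(-¼))*(-8))*21 - 44 = ((⅓)*(0 + 0)*(-8))*21 - 44 = ((⅓)*0*(-8))*21 - 44 = 0*21 - 44 = 0 - 44 = -44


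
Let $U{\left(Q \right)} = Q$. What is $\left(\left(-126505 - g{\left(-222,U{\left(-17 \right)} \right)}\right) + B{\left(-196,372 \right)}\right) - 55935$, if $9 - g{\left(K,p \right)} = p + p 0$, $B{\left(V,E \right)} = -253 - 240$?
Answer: $-182959$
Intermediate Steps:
$B{\left(V,E \right)} = -493$ ($B{\left(V,E \right)} = -253 - 240 = -493$)
$g{\left(K,p \right)} = 9 - p$ ($g{\left(K,p \right)} = 9 - \left(p + p 0\right) = 9 - \left(p + 0\right) = 9 - p$)
$\left(\left(-126505 - g{\left(-222,U{\left(-17 \right)} \right)}\right) + B{\left(-196,372 \right)}\right) - 55935 = \left(\left(-126505 - \left(9 - -17\right)\right) - 493\right) - 55935 = \left(\left(-126505 - \left(9 + 17\right)\right) - 493\right) - 55935 = \left(\left(-126505 - 26\right) - 493\right) - 55935 = \left(-126531 - 493\right) - 55935 = -127024 - 55935 = -182959$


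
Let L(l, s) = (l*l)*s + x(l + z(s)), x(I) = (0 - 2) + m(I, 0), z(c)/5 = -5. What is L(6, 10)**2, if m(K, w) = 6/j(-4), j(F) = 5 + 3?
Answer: 2059225/16 ≈ 1.2870e+5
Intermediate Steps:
j(F) = 8
z(c) = -25 (z(c) = 5*(-5) = -25)
m(K, w) = 3/4 (m(K, w) = 6/8 = 6*(1/8) = 3/4)
x(I) = -5/4 (x(I) = (0 - 2) + 3/4 = -2 + 3/4 = -5/4)
L(l, s) = -5/4 + s*l**2 (L(l, s) = (l*l)*s - 5/4 = l**2*s - 5/4 = s*l**2 - 5/4 = -5/4 + s*l**2)
L(6, 10)**2 = (-5/4 + 10*6**2)**2 = (-5/4 + 10*36)**2 = (-5/4 + 360)**2 = (1435/4)**2 = 2059225/16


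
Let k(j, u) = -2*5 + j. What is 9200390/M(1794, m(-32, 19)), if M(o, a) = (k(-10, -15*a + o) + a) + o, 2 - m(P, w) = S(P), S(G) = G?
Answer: 4600195/904 ≈ 5088.7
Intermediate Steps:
m(P, w) = 2 - P
k(j, u) = -10 + j
M(o, a) = -20 + a + o (M(o, a) = ((-10 - 10) + a) + o = (-20 + a) + o = -20 + a + o)
9200390/M(1794, m(-32, 19)) = 9200390/(-20 + (2 - 1*(-32)) + 1794) = 9200390/(-20 + (2 + 32) + 1794) = 9200390/(-20 + 34 + 1794) = 9200390/1808 = 9200390*(1/1808) = 4600195/904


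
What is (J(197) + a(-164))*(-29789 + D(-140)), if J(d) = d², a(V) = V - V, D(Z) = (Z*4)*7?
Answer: -1308212581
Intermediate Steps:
D(Z) = 28*Z (D(Z) = (4*Z)*7 = 28*Z)
a(V) = 0
(J(197) + a(-164))*(-29789 + D(-140)) = (197² + 0)*(-29789 + 28*(-140)) = (38809 + 0)*(-29789 - 3920) = 38809*(-33709) = -1308212581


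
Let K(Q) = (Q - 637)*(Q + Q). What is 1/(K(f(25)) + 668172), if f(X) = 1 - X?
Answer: 1/699900 ≈ 1.4288e-6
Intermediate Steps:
K(Q) = 2*Q*(-637 + Q) (K(Q) = (-637 + Q)*(2*Q) = 2*Q*(-637 + Q))
1/(K(f(25)) + 668172) = 1/(2*(1 - 1*25)*(-637 + (1 - 1*25)) + 668172) = 1/(2*(1 - 25)*(-637 + (1 - 25)) + 668172) = 1/(2*(-24)*(-637 - 24) + 668172) = 1/(2*(-24)*(-661) + 668172) = 1/(31728 + 668172) = 1/699900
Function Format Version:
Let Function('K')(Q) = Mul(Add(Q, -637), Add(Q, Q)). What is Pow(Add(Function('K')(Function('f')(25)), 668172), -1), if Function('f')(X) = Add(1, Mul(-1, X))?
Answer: Rational(1, 699900) ≈ 1.4288e-6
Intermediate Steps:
Function('K')(Q) = Mul(2, Q, Add(-637, Q)) (Function('K')(Q) = Mul(Add(-637, Q), Mul(2, Q)) = Mul(2, Q, Add(-637, Q)))
Pow(Add(Function('K')(Function('f')(25)), 668172), -1) = Pow(Add(Mul(2, Add(1, Mul(-1, 25)), Add(-637, Add(1, Mul(-1, 25)))), 668172), -1) = Pow(Add(Mul(2, Add(1, -25), Add(-637, Add(1, -25))), 668172), -1) = Pow(Add(Mul(2, -24, Add(-637, -24)), 668172), -1) = Pow(Add(Mul(2, -24, -661), 668172), -1) = Pow(Add(31728, 668172), -1) = Pow(699900, -1) = Rational(1, 699900)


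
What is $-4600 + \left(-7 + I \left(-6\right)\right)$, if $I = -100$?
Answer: $-4007$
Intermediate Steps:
$-4600 + \left(-7 + I \left(-6\right)\right) = -4600 - -593 = -4600 + \left(-7 + 600\right) = -4600 + 593 = -4007$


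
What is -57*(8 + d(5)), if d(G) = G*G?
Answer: -1881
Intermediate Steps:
d(G) = G²
-57*(8 + d(5)) = -57*(8 + 5²) = -57*(8 + 25) = -57*33 = -1881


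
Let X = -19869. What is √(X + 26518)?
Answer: √6649 ≈ 81.541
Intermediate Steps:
√(X + 26518) = √(-19869 + 26518) = √6649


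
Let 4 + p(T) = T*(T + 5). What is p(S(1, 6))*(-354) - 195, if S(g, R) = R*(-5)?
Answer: -264279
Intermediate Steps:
S(g, R) = -5*R
p(T) = -4 + T*(5 + T) (p(T) = -4 + T*(T + 5) = -4 + T*(5 + T))
p(S(1, 6))*(-354) - 195 = (-4 + (-5*6)² + 5*(-5*6))*(-354) - 195 = (-4 + (-30)² + 5*(-30))*(-354) - 195 = (-4 + 900 - 150)*(-354) - 195 = 746*(-354) - 195 = -264084 - 195 = -264279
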